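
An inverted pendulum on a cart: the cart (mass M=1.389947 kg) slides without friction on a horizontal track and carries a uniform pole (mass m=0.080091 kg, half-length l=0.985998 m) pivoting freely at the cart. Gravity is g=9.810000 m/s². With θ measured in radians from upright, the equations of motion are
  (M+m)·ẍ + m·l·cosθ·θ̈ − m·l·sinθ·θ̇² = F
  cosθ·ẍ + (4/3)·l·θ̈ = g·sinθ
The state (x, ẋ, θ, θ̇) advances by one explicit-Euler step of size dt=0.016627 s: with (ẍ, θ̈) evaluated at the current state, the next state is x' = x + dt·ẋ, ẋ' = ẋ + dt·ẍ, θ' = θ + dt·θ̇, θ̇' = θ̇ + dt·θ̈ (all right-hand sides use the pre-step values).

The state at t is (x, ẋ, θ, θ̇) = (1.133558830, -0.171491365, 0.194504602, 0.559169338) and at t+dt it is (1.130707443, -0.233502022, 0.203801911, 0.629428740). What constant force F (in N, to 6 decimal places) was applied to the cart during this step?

F = -5.159899 N

ẍ = (ẋ'−ẋ)/dt = (-0.233502022−-0.171491365)/0.016627 = -3.729516
θ̈ = (θ̇'−θ̇)/dt = (0.629428740−0.559169338)/0.016627 = 4.225621
sinθ=0.193281, cosθ=0.981144
F = (M+m)·ẍ + m·l·cosθ·θ̈ − m·l·sinθ·θ̇² = -5.482530 + 0.327403 − 0.004772 = -5.159899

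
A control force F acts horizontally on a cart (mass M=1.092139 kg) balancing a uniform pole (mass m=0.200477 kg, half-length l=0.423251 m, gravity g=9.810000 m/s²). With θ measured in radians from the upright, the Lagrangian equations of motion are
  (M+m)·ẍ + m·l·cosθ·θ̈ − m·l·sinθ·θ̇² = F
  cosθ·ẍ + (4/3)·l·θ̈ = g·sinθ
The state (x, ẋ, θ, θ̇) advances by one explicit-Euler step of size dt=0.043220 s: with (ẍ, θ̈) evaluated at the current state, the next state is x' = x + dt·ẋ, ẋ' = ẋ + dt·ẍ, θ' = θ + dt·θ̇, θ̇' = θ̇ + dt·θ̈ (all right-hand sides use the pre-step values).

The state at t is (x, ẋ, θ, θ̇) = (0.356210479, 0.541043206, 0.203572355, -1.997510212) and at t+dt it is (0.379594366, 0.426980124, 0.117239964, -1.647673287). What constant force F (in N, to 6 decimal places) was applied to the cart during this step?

F = -2.807187 N

ẍ = (ẋ'−ẋ)/dt = (0.426980124−0.541043206)/0.043220 = -2.639127
θ̈ = (θ̇'−θ̇)/dt = (-1.647673287−-1.997510212)/0.043220 = 8.094330
sinθ=0.202169, cosθ=0.979351
F = (M+m)·ẍ + m·l·cosθ·θ̈ − m·l·sinθ·θ̇² = -3.411378 + 0.672638 − 0.068447 = -2.807187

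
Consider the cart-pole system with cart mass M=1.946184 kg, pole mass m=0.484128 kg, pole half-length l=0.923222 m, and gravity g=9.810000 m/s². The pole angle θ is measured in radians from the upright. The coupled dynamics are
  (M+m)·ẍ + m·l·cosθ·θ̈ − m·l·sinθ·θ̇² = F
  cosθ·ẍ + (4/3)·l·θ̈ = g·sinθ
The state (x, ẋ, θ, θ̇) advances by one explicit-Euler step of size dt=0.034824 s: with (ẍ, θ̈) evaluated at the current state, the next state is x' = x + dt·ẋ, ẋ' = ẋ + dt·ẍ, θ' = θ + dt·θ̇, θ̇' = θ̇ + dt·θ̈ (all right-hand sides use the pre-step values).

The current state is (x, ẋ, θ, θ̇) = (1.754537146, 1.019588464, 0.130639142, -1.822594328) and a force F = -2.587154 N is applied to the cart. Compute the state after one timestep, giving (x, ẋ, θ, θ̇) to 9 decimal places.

(1.790043295, 0.971656686, 0.067169117, -1.747835034)

sinθ=0.130267865, cosθ=0.991478837
temp = (F + m·l·θ̇²·sinθ)/(M+m) = (-2.587154 + 0.193412113)/2.430312 = -0.984952503
θ̈ = (g·sinθ − cosθ·temp)/(l·(4/3 − m·cos²θ/(M+m))) = 2.146775035
ẍ = temp − m·l·θ̈·cosθ/(M+m) = -1.376400702
Euler: x'=1.754537146+0.034824·1.019588464=1.790043295, ẋ'=1.019588464+0.034824·-1.376400702=0.971656686
       θ'=0.130639142+0.034824·-1.822594328=0.067169117, θ̇'=-1.822594328+0.034824·2.146775035=-1.747835034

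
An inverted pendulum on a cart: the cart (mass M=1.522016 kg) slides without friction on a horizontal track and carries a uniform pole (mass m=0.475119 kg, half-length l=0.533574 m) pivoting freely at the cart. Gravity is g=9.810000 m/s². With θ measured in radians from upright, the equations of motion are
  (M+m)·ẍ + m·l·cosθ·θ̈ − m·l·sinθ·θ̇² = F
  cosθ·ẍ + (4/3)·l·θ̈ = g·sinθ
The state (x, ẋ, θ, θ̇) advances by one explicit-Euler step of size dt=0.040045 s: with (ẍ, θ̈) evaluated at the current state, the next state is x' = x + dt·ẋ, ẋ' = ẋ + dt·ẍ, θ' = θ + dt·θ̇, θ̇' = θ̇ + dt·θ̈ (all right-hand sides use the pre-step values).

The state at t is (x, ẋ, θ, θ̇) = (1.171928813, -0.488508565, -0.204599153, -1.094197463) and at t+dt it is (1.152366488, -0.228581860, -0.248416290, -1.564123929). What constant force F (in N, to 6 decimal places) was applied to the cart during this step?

F = 10.111909 N

ẍ = (ẋ'−ẋ)/dt = (-0.228581860−-0.488508565)/0.040045 = 6.490865
θ̈ = (θ̇'−θ̇)/dt = (-1.564123929−-1.094197463)/0.040045 = -11.734960
sinθ=-0.203175, cosθ=0.979143
F = (M+m)·ẍ + m·l·cosθ·θ̈ − m·l·sinθ·θ̇² = 12.963134 + -2.912893 − -0.061668 = 10.111909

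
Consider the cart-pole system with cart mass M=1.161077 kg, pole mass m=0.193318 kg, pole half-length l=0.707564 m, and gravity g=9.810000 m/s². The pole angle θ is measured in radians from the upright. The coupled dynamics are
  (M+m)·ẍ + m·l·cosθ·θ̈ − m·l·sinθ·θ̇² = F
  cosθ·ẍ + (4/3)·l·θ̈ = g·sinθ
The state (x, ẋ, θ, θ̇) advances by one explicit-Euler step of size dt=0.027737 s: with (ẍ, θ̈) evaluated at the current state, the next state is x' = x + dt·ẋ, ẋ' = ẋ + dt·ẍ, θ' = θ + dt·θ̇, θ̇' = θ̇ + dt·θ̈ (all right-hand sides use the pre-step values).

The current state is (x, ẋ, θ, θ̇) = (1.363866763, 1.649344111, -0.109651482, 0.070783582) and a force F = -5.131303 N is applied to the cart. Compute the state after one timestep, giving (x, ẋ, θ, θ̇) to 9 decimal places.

sinθ=-0.109431883, cosθ=0.993994297
temp = (F + m·l·θ̇²·sinθ)/(M+m) = (-5.131303 + -0.000074998)/1.354395 = -3.788686460
θ̈ = (g·sinθ − cosθ·temp)/(l·(4/3 − m·cos²θ/(M+m))) = 3.191435521
ẍ = temp − m·l·θ̈·cosθ/(M+m) = -4.109064431
Euler: x'=1.363866763+0.027737·1.649344111=1.409614621, ẋ'=1.649344111+0.027737·-4.109064431=1.535370991
       θ'=-0.109651482+0.027737·0.070783582=-0.107688158, θ̇'=0.070783582+0.027737·3.191435521=0.159304429

(1.409614621, 1.535370991, -0.107688158, 0.159304429)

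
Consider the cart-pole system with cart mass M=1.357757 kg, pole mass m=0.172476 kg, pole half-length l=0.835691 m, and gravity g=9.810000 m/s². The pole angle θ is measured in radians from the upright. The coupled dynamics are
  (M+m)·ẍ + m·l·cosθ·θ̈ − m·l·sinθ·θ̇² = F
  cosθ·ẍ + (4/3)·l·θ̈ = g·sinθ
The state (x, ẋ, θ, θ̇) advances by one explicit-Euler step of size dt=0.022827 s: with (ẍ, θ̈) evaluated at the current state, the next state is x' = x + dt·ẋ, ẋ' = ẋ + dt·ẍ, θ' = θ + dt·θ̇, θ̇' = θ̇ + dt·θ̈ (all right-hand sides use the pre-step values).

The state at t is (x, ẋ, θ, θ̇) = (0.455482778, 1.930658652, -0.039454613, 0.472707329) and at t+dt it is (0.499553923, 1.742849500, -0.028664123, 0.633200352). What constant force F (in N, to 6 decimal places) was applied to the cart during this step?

F = -11.576109 N

ẍ = (ẋ'−ẋ)/dt = (1.742849500−1.930658652)/0.022827 = -8.227500
θ̈ = (θ̇'−θ̇)/dt = (0.633200352−0.472707329)/0.022827 = 7.030842
sinθ=-0.039444, cosθ=0.999222
F = (M+m)·ẍ + m·l·cosθ·θ̈ − m·l·sinθ·θ̇² = -12.589993 + 1.012613 − -0.001270 = -11.576109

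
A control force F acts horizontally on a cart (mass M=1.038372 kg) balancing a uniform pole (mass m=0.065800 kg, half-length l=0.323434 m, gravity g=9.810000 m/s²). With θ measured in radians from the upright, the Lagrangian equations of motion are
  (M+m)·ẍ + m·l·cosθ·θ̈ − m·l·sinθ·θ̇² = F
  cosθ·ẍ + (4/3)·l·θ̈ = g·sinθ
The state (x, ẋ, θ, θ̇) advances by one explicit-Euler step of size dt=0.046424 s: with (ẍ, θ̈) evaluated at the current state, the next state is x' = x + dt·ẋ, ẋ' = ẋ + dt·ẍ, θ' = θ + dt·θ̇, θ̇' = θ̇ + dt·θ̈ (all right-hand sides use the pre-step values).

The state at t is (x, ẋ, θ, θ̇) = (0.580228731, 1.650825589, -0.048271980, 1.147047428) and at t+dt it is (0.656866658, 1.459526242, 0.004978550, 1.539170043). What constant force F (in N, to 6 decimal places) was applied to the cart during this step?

ẍ = (ẋ'−ẋ)/dt = (1.459526242−1.650825589)/0.046424 = -4.120699
θ̈ = (θ̇'−θ̇)/dt = (1.539170043−1.147047428)/0.046424 = 8.446550
sinθ=-0.048253, cosθ=0.998835
F = (M+m)·ẍ + m·l·cosθ·θ̈ − m·l·sinθ·θ̇² = -4.549961 + 0.179550 − -0.001351 = -4.369060

F = -4.369060 N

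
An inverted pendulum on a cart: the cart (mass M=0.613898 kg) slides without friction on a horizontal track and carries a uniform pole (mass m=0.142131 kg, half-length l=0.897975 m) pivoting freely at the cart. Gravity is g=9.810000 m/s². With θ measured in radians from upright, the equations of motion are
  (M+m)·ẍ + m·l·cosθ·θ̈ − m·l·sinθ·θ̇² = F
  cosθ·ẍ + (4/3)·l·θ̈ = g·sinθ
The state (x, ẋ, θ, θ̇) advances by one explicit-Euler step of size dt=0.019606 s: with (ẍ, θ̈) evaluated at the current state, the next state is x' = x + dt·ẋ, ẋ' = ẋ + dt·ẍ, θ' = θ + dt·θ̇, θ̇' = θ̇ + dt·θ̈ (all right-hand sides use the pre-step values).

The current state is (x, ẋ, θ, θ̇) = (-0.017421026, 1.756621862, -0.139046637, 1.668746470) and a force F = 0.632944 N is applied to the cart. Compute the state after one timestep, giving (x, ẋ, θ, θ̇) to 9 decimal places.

(0.017019302, 1.778507341, -0.106329194, 1.628379248)

sinθ=-0.138599016, cosθ=0.990348581
temp = (F + m·l·θ̇²·sinθ)/(M+m) = (0.632944 + -0.049259945)/0.756029 = 0.772039240
θ̈ = (g·sinθ − cosθ·temp)/(l·(4/3 − m·cos²θ/(M+m))) = -2.058921883
ẍ = temp − m·l·θ̈·cosθ/(M+m) = 1.116264357
Euler: x'=-0.017421026+0.019606·1.756621862=0.017019302, ẋ'=1.756621862+0.019606·1.116264357=1.778507341
       θ'=-0.139046637+0.019606·1.668746470=-0.106329194, θ̇'=1.668746470+0.019606·-2.058921883=1.628379248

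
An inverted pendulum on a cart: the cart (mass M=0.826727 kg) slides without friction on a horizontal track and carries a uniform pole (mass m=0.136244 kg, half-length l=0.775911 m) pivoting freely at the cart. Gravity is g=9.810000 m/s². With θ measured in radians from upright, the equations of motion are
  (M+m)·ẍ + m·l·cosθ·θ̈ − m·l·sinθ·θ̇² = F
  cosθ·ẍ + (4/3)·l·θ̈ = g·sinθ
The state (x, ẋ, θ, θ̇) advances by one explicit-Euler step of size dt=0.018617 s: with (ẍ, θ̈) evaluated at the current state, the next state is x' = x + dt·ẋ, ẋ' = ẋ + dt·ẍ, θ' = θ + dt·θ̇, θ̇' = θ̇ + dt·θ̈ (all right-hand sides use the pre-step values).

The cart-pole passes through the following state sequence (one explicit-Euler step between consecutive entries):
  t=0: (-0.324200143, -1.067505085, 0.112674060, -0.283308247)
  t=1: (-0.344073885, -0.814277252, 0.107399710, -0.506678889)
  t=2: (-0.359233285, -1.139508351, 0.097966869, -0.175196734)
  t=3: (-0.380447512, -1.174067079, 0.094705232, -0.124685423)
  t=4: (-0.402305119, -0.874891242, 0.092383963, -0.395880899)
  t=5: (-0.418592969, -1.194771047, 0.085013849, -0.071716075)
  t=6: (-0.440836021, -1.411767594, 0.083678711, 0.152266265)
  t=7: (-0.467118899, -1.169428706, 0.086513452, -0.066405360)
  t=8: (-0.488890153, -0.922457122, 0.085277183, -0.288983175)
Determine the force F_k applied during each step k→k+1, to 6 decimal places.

step 0→1:
  ẍ = (ẋ'−ẋ)/dt = (-0.814277252−-1.067505085)/0.018617 = 13.601968
  θ̈ = (θ̇'−θ̇)/dt = (-0.506678889−-0.283308247)/0.018617 = -11.998208
  sinθ=0.112436, cosθ=0.993659
  F = (M+m)·ẍ + m·l·cosθ·θ̈ − m·l·sinθ·θ̇² = 13.098300 + -1.260326 − 0.000954 = 11.837020
step 1→2:
  ẍ = (ẋ'−ẋ)/dt = (-1.139508351−-0.814277252)/0.018617 = -17.469576
  θ̈ = (θ̇'−θ̇)/dt = (-0.175196734−-0.506678889)/0.018617 = 17.805348
  sinθ=0.107193, cosθ=0.994238
  F = (M+m)·ẍ + m·l·cosθ·θ̈ − m·l·sinθ·θ̇² = -16.822695 + 1.871415 − 0.002909 = -14.954189
step 2→3:
  ẍ = (ẋ'−ẋ)/dt = (-1.174067079−-1.139508351)/0.018617 = -1.856299
  θ̈ = (θ̇'−θ̇)/dt = (-0.124685423−-0.175196734)/0.018617 = 2.713182
  sinθ=0.097810, cosθ=0.995205
  F = (M+m)·ẍ + m·l·cosθ·θ̈ − m·l·sinθ·θ̇² = -1.787563 + 0.285444 − 0.000317 = -1.502436
step 3→4:
  ẍ = (ẋ'−ẋ)/dt = (-0.874891242−-1.174067079)/0.018617 = 16.070035
  θ̈ = (θ̇'−θ̇)/dt = (-0.395880899−-0.124685423)/0.018617 = -14.567088
  sinθ=0.094564, cosθ=0.995519
  F = (M+m)·ẍ + m·l·cosθ·θ̈ − m·l·sinθ·θ̇² = 15.474977 + -1.533033 − 0.000155 = 13.941789
step 4→5:
  ẍ = (ẋ'−ẋ)/dt = (-1.194771047−-0.874891242)/0.018617 = -17.182135
  θ̈ = (θ̇'−θ̇)/dt = (-0.071716075−-0.395880899)/0.018617 = 17.412302
  sinθ=0.092253, cosθ=0.995736
  F = (M+m)·ẍ + m·l·cosθ·θ̈ − m·l·sinθ·θ̇² = -16.545898 + 1.832861 − 0.001528 = -14.714565
step 5→6:
  ẍ = (ẋ'−ẋ)/dt = (-1.411767594−-1.194771047)/0.018617 = -11.655828
  θ̈ = (θ̇'−θ̇)/dt = (0.152266265−-0.071716075)/0.018617 = 12.031065
  sinθ=0.084911, cosθ=0.996388
  F = (M+m)·ẍ + m·l·cosθ·θ̈ − m·l·sinθ·θ̇² = -11.224224 + 1.267249 − 0.000046 = -9.957021
step 6→7:
  ẍ = (ẋ'−ẋ)/dt = (-1.169428706−-1.411767594)/0.018617 = 13.017075
  θ̈ = (θ̇'−θ̇)/dt = (-0.066405360−0.152266265)/0.018617 = -11.745804
  sinθ=0.083581, cosθ=0.996501
  F = (M+m)·ẍ + m·l·cosθ·θ̈ − m·l·sinθ·θ̇² = 12.535066 + -1.237342 − 0.000205 = 11.297519
step 7→8:
  ẍ = (ẋ'−ẋ)/dt = (-0.922457122−-1.169428706)/0.018617 = 13.265917
  θ̈ = (θ̇'−θ̇)/dt = (-0.288983175−-0.066405360)/0.018617 = -11.955622
  sinθ=0.086406, cosθ=0.996260
  F = (M+m)·ẍ + m·l·cosθ·θ̈ − m·l·sinθ·θ̇² = 12.774694 + -1.259140 − 0.000040 = 11.515513

F_0 = 11.837020 N
F_1 = -14.954189 N
F_2 = -1.502436 N
F_3 = 13.941789 N
F_4 = -14.714565 N
F_5 = -9.957021 N
F_6 = 11.297519 N
F_7 = 11.515513 N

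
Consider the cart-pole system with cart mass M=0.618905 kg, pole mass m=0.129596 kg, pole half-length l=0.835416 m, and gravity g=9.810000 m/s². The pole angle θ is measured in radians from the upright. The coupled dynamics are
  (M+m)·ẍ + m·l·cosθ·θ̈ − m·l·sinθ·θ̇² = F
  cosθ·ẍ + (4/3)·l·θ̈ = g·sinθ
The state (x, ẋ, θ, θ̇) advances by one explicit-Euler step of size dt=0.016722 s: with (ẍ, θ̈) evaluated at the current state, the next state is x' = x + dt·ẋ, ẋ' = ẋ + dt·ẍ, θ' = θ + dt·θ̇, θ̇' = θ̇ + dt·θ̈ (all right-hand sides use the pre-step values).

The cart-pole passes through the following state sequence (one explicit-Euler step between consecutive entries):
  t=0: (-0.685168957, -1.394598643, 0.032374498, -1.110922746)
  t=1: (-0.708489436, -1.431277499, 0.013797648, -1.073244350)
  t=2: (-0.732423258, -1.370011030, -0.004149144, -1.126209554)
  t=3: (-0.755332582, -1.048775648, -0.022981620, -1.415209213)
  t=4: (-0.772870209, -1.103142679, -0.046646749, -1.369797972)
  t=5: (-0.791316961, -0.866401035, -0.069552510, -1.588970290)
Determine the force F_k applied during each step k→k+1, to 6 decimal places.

step 0→1:
  ẍ = (ẋ'−ẋ)/dt = (-1.431277499−-1.394598643)/0.016722 = -2.193449
  θ̈ = (θ̇'−θ̇)/dt = (-1.073244350−-1.110922746)/0.016722 = 2.253223
  sinθ=0.032369, cosθ=0.999476
  F = (M+m)·ẍ + m·l·cosθ·θ̈ − m·l·sinθ·θ̇² = -1.641799 + 0.243821 − 0.004325 = -1.402303
step 1→2:
  ẍ = (ẋ'−ẋ)/dt = (-1.370011030−-1.431277499)/0.016722 = 3.663824
  θ̈ = (θ̇'−θ̇)/dt = (-1.126209554−-1.073244350)/0.016722 = -3.167396
  sinθ=0.013797, cosθ=0.999905
  F = (M+m)·ẍ + m·l·cosθ·θ̈ − m·l·sinθ·θ̇² = 2.742376 + -0.342891 − 0.001721 = 2.397765
step 2→3:
  ẍ = (ẋ'−ẋ)/dt = (-1.048775648−-1.370011030)/0.016722 = 19.210345
  θ̈ = (θ̇'−θ̇)/dt = (-1.415209213−-1.126209554)/0.016722 = -17.282601
  sinθ=-0.004149, cosθ=0.999991
  F = (M+m)·ẍ + m·l·cosθ·θ̈ − m·l·sinθ·θ̇² = 14.378962 + -1.871112 − -0.000570 = 12.508420
step 3→4:
  ẍ = (ẋ'−ẋ)/dt = (-1.103142679−-1.048775648)/0.016722 = -3.251228
  θ̈ = (θ̇'−θ̇)/dt = (-1.369797972−-1.415209213)/0.016722 = 2.715658
  sinθ=-0.022980, cosθ=0.999736
  F = (M+m)·ẍ + m·l·cosθ·θ̈ − m·l·sinθ·θ̇² = -2.433547 + 0.293937 − -0.004983 = -2.134627
step 4→5:
  ẍ = (ẋ'−ẋ)/dt = (-0.866401035−-1.103142679)/0.016722 = 14.157496
  θ̈ = (θ̇'−θ̇)/dt = (-1.588970290−-1.369797972)/0.016722 = -13.106824
  sinθ=-0.046630, cosθ=0.998912
  F = (M+m)·ẍ + m·l·cosθ·θ̈ − m·l·sinθ·θ̇² = 10.596900 + -1.417487 − -0.009473 = 9.188885

F_0 = -1.402303 N
F_1 = 2.397765 N
F_2 = 12.508420 N
F_3 = -2.134627 N
F_4 = 9.188885 N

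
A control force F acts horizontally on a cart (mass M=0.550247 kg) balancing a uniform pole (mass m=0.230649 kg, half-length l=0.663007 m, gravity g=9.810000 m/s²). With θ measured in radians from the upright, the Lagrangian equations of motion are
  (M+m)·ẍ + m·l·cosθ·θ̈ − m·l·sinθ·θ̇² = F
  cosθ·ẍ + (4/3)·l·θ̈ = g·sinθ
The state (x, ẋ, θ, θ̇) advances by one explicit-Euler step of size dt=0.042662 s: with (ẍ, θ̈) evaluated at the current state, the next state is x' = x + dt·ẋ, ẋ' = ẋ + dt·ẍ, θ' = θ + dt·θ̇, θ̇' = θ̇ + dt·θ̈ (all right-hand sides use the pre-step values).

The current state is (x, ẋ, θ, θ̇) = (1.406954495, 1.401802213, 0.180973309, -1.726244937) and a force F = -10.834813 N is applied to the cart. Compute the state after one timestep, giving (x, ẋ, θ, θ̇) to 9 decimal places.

(1.466758181, 0.633190437, 0.107328247, -0.785772166)

sinθ=0.179987072, cosθ=0.983668976
temp = (F + m·l·θ̇²·sinθ)/(M+m) = (-10.834813 + 0.082019258)/0.780896 = -13.769815368
θ̈ = (g·sinθ − cosθ·temp)/(l·(4/3 − m·cos²θ/(M+m))) = 22.044741723
ẍ = temp − m·l·θ̈·cosθ/(M+m) = -18.016309035
Euler: x'=1.406954495+0.042662·1.401802213=1.466758181, ẋ'=1.401802213+0.042662·-18.016309035=0.633190437
       θ'=0.180973309+0.042662·-1.726244937=0.107328247, θ̇'=-1.726244937+0.042662·22.044741723=-0.785772166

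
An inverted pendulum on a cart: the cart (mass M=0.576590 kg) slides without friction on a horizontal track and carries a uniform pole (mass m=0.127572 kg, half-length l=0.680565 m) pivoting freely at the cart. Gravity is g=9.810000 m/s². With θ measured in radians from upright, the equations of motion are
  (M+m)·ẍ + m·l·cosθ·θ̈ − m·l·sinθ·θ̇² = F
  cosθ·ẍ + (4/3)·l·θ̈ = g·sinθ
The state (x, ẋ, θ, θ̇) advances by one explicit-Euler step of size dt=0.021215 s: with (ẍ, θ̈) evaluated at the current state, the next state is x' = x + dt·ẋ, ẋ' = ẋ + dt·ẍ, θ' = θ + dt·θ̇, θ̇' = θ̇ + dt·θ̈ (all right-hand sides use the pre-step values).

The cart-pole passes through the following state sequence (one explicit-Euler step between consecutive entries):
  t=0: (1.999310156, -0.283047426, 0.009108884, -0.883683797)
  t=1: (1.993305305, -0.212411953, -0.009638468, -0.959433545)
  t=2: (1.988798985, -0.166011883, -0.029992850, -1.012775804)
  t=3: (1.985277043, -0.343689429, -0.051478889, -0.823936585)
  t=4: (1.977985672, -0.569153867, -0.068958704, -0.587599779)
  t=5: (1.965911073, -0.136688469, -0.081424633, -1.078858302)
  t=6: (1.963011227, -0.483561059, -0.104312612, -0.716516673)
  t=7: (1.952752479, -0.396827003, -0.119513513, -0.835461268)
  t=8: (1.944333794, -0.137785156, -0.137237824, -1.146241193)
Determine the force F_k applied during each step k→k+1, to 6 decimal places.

step 0→1:
  ẍ = (ẋ'−ẋ)/dt = (-0.212411953−-0.283047426)/0.021215 = 3.329506
  θ̈ = (θ̇'−θ̇)/dt = (-0.959433545−-0.883683797)/0.021215 = -3.570575
  sinθ=0.009109, cosθ=0.999959
  F = (M+m)·ẍ + m·l·cosθ·θ̈ − m·l·sinθ·θ̇² = 2.344512 + -0.309988 − 0.000618 = 2.033906
step 1→2:
  ẍ = (ẋ'−ẋ)/dt = (-0.166011883−-0.212411953)/0.021215 = 2.187135
  θ̈ = (θ̇'−θ̇)/dt = (-1.012775804−-0.959433545)/0.021215 = -2.514365
  sinθ=-0.009638, cosθ=0.999954
  F = (M+m)·ẍ + m·l·cosθ·θ̈ − m·l·sinθ·θ̇² = 1.540097 + -0.218290 − -0.000770 = 1.322578
step 2→3:
  ẍ = (ẋ'−ẋ)/dt = (-0.343689429−-0.166011883)/0.021215 = -8.375091
  θ̈ = (θ̇'−θ̇)/dt = (-0.823936585−-1.012775804)/0.021215 = 8.901212
  sinθ=-0.029988, cosθ=0.999550
  F = (M+m)·ẍ + m·l·cosθ·θ̈ − m·l·sinθ·θ̇² = -5.897420 + 0.772465 − -0.002671 = -5.122285
step 3→4:
  ẍ = (ẋ'−ẋ)/dt = (-0.569153867−-0.343689429)/0.021215 = -10.627596
  θ̈ = (θ̇'−θ̇)/dt = (-0.587599779−-0.823936585)/0.021215 = 11.140080
  sinθ=-0.051456, cosθ=0.998675
  F = (M+m)·ẍ + m·l·cosθ·θ̈ − m·l·sinθ·θ̇² = -7.483549 + 0.965912 − -0.003033 = -6.514604
step 4→5:
  ẍ = (ẋ'−ẋ)/dt = (-0.136688469−-0.569153867)/0.021215 = 20.384888
  θ̈ = (θ̇'−θ̇)/dt = (-1.078858302−-0.587599779)/0.021215 = -23.156188
  sinθ=-0.068904, cosθ=0.997623
  F = (M+m)·ẍ + m·l·cosθ·θ̈ − m·l·sinθ·θ̇² = 14.354263 + -2.005666 − -0.002066 = 12.350663
step 5→6:
  ẍ = (ẋ'−ẋ)/dt = (-0.483561059−-0.136688469)/0.021215 = -16.350346
  θ̈ = (θ̇'−θ̇)/dt = (-0.716516673−-1.078858302)/0.021215 = 17.079502
  sinθ=-0.081335, cosθ=0.996687
  F = (M+m)·ẍ + m·l·cosθ·θ̈ − m·l·sinθ·θ̇² = -11.513292 + 1.477947 − -0.008219 = -10.027126
step 6→7:
  ẍ = (ẋ'−ẋ)/dt = (-0.396827003−-0.483561059)/0.021215 = 4.088336
  θ̈ = (θ̇'−θ̇)/dt = (-0.835461268−-0.716516673)/0.021215 = -5.606627
  sinθ=-0.104124, cosθ=0.994564
  F = (M+m)·ẍ + m·l·cosθ·θ̈ − m·l·sinθ·θ̇² = 2.878851 + -0.484127 − -0.004641 = 2.399365
step 7→8:
  ẍ = (ẋ'−ẋ)/dt = (-0.137785156−-0.396827003)/0.021215 = 12.210316
  θ̈ = (θ̇'−θ̇)/dt = (-1.146241193−-0.835461268)/0.021215 = -14.649066
  sinθ=-0.119229, cosθ=0.992867
  F = (M+m)·ẍ + m·l·cosθ·θ̈ − m·l·sinθ·θ̇² = 8.598040 + -1.262775 − -0.007225 = 7.342491

F_0 = 2.033906 N
F_1 = 1.322578 N
F_2 = -5.122285 N
F_3 = -6.514604 N
F_4 = 12.350663 N
F_5 = -10.027126 N
F_6 = 2.399365 N
F_7 = 7.342491 N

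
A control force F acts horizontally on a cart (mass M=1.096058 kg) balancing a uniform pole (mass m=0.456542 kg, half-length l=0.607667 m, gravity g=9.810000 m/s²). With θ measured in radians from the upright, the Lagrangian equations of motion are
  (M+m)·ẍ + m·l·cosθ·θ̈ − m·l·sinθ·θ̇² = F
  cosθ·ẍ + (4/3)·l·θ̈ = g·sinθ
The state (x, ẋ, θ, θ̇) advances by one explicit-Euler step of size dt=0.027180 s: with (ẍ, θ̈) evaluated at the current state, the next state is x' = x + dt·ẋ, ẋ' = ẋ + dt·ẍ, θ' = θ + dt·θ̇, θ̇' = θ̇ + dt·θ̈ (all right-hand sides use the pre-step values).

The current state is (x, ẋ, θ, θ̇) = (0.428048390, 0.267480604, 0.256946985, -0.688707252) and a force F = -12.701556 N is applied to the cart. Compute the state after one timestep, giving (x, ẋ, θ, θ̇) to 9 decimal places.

(0.435318513, -0.030139406, 0.238227922, -0.249804294)

sinθ=0.254128955, cosθ=0.967170344
temp = (F + m·l·θ̇²·sinθ)/(M+m) = (-12.701556 + 0.033440276)/1.552600 = -8.159291333
θ̈ = (g·sinθ − cosθ·temp)/(l·(4/3 − m·cos²θ/(M+m))) = 16.148011695
ẍ = temp − m·l·θ̈·cosθ/(M+m) = -10.949963584
Euler: x'=0.428048390+0.027180·0.267480604=0.435318513, ẋ'=0.267480604+0.027180·-10.949963584=-0.030139406
       θ'=0.256946985+0.027180·-0.688707252=0.238227922, θ̇'=-0.688707252+0.027180·16.148011695=-0.249804294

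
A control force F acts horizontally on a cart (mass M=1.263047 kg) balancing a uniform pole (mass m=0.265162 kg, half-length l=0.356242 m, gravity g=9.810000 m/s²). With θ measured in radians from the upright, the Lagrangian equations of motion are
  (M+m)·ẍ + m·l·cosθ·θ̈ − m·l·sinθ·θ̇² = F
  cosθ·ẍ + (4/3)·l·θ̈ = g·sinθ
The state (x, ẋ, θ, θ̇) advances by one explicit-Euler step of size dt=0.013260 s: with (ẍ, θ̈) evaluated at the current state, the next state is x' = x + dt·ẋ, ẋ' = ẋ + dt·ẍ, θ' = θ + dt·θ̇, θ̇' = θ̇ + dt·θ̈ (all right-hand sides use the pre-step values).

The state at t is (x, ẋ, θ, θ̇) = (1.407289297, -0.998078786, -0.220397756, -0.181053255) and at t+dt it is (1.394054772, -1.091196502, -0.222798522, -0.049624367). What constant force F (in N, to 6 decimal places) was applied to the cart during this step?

F = -9.817470 N

ẍ = (ẋ'−ẋ)/dt = (-1.091196502−-0.998078786)/0.013260 = -7.022452
θ̈ = (θ̇'−θ̇)/dt = (-0.049624367−-0.181053255)/0.013260 = 9.911681
sinθ=-0.218618, cosθ=0.975811
F = (M+m)·ẍ + m·l·cosθ·θ̈ − m·l·sinθ·θ̇² = -10.731775 + 0.913628 − -0.000677 = -9.817470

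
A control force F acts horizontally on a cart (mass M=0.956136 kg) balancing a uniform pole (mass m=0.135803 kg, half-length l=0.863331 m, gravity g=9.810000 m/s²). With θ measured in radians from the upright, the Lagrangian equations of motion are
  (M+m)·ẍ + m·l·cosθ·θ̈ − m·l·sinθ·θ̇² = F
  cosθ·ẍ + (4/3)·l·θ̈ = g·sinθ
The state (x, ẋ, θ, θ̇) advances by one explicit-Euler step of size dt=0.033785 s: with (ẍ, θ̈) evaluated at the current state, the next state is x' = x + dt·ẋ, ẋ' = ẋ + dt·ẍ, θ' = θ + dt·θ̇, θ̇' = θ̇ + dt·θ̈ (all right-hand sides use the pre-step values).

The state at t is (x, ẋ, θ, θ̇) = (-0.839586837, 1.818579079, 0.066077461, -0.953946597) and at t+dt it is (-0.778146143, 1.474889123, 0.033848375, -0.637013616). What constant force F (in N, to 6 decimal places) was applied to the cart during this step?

F = -10.017742 N

ẍ = (ẋ'−ẋ)/dt = (1.474889123−1.818579079)/0.033785 = -10.172856
θ̈ = (θ̇'−θ̇)/dt = (-0.637013616−-0.953946597)/0.033785 = 9.380879
sinθ=0.066029, cosθ=0.997818
F = (M+m)·ẍ + m·l·cosθ·θ̈ − m·l·sinθ·θ̇² = -11.108139 + 1.097442 − 0.007045 = -10.017742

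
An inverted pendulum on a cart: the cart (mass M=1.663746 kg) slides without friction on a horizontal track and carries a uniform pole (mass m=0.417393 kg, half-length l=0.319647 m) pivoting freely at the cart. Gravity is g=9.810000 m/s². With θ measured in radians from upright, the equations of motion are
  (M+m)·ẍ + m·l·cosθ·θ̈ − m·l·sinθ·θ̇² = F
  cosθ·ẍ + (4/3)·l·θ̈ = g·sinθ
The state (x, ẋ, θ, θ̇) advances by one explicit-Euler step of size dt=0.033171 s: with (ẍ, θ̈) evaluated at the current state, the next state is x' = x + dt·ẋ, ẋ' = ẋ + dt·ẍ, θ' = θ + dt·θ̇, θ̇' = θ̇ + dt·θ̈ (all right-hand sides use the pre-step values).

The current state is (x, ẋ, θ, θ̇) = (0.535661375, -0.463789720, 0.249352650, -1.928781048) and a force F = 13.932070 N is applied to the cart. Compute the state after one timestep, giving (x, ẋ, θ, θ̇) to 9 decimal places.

(0.520277006, -0.216557720, 0.185373054, -2.302512185)

sinθ=0.246776682, cosθ=0.969072376
temp = (F + m·l·θ̇²·sinθ)/(M+m) = (13.932070 + 0.122485809)/2.081139 = 6.753299904
θ̈ = (g·sinθ − cosθ·temp)/(l·(4/3 − m·cos²θ/(M+m))) = -11.266803431
ẍ = temp − m·l·θ̈·cosθ/(M+m) = 7.453257349
Euler: x'=0.535661375+0.033171·-0.463789720=0.520277006, ẋ'=-0.463789720+0.033171·7.453257349=-0.216557720
       θ'=0.249352650+0.033171·-1.928781048=0.185373054, θ̇'=-1.928781048+0.033171·-11.266803431=-2.302512185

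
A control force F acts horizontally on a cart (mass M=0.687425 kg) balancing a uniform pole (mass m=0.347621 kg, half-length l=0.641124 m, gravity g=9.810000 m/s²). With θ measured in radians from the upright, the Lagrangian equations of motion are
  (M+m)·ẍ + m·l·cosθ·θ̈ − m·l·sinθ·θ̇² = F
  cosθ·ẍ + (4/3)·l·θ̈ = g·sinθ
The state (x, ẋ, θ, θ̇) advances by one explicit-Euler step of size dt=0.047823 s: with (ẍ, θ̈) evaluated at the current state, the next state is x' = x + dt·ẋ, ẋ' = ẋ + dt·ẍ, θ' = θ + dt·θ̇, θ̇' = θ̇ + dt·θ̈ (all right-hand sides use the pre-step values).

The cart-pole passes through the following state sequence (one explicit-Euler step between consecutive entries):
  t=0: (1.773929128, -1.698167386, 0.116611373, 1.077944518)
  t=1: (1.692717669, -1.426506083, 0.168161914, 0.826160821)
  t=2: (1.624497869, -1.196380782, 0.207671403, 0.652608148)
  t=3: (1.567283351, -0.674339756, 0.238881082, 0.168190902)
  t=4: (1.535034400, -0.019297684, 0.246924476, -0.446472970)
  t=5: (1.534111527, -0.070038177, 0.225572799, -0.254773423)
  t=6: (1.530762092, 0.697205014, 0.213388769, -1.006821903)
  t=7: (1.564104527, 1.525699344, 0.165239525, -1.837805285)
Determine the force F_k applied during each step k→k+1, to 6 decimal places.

step 0→1:
  ẍ = (ẋ'−ẋ)/dt = (-1.426506083−-1.698167386)/0.047823 = 5.680558
  θ̈ = (θ̇'−θ̇)/dt = (0.826160821−1.077944518)/0.047823 = -5.264908
  sinθ=0.116347, cosθ=0.993209
  F = (M+m)·ẍ + m·l·cosθ·θ̈ − m·l·sinθ·θ̇² = 5.879638 + -1.165411 − 0.030130 = 4.684097
step 1→2:
  ẍ = (ẋ'−ẋ)/dt = (-1.196380782−-1.426506083)/0.047823 = 4.812021
  θ̈ = (θ̇'−θ̇)/dt = (0.652608148−0.826160821)/0.047823 = -3.629063
  sinθ=0.167370, cosθ=0.985894
  F = (M+m)·ẍ + m·l·cosθ·θ̈ − m·l·sinθ·θ̇² = 4.980664 + -0.797394 − 0.025460 = 4.157810
step 2→3:
  ẍ = (ẋ'−ẋ)/dt = (-0.674339756−-1.196380782)/0.047823 = 10.916108
  θ̈ = (θ̇'−θ̇)/dt = (0.168190902−0.652608148)/0.047823 = -10.129378
  sinθ=0.206182, cosθ=0.978514
  F = (M+m)·ẍ + m·l·cosθ·θ̈ − m·l·sinθ·θ̇² = 11.298674 + -2.209010 − 0.019571 = 9.070093
step 3→4:
  ẍ = (ẋ'−ẋ)/dt = (-0.019297684−-0.674339756)/0.047823 = 13.697218
  θ̈ = (θ̇'−θ̇)/dt = (-0.446472970−0.168190902)/0.047823 = -12.852892
  sinθ=0.236616, cosθ=0.971603
  F = (M+m)·ẍ + m·l·cosθ·θ̈ − m·l·sinθ·θ̇² = 14.177251 + -2.783158 − 0.001492 = 11.392601
step 4→5:
  ẍ = (ẋ'−ẋ)/dt = (-0.070038177−-0.019297684)/0.047823 = -1.061006
  θ̈ = (θ̇'−θ̇)/dt = (-0.254773423−-0.446472970)/0.047823 = 4.008522
  sinθ=0.244423, cosθ=0.969669
  F = (M+m)·ẍ + m·l·cosθ·θ̈ − m·l·sinθ·θ̇² = -1.098190 + 0.866275 − 0.010859 = -0.242774
step 5→6:
  ẍ = (ẋ'−ẋ)/dt = (0.697205014−-0.070038177)/0.047823 = 16.043393
  θ̈ = (θ̇'−θ̇)/dt = (-1.006821903−-0.254773423)/0.047823 = -15.725665
  sinθ=0.223665, cosθ=0.974666
  F = (M+m)·ẍ + m·l·cosθ·θ̈ − m·l·sinθ·θ̇² = 16.605650 + -3.415961 − 0.003236 = 13.186453
step 6→7:
  ẍ = (ẋ'−ẋ)/dt = (1.525699344−0.697205014)/0.047823 = 17.324181
  θ̈ = (θ̇'−θ̇)/dt = (-1.837805285−-1.006821903)/0.047823 = -17.376229
  sinθ=0.211773, cosθ=0.977319
  F = (M+m)·ẍ + m·l·cosθ·θ̈ − m·l·sinθ·θ̇² = 17.931325 + -3.784773 − 0.047844 = 14.098708

F_0 = 4.684097 N
F_1 = 4.157810 N
F_2 = 9.070093 N
F_3 = 11.392601 N
F_4 = -0.242774 N
F_5 = 13.186453 N
F_6 = 14.098708 N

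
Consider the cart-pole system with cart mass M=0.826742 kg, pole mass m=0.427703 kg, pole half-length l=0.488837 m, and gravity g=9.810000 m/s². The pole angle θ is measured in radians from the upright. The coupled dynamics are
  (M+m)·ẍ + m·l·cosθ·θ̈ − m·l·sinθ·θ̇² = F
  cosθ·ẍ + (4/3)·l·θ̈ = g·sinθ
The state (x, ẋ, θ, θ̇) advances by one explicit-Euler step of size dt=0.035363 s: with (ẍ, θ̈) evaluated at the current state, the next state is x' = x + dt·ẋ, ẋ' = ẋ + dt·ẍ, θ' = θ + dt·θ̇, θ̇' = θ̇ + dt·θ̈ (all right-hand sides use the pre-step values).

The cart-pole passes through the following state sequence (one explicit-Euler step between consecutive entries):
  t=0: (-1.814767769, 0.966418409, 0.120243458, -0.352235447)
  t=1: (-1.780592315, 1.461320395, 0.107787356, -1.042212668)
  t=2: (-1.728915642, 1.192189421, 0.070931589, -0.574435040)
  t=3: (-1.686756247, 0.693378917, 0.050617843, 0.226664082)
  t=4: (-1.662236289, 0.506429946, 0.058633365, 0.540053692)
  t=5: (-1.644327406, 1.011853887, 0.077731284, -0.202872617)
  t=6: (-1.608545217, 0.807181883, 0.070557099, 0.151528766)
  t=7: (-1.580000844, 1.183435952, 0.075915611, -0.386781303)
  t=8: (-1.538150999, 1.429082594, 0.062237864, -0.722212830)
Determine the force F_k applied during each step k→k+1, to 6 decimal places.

step 0→1:
  ẍ = (ẋ'−ẋ)/dt = (1.461320395−0.966418409)/0.035363 = 13.994910
  θ̈ = (θ̇'−θ̇)/dt = (-1.042212668−-0.352235447)/0.035363 = -19.511275
  sinθ=0.119954, cosθ=0.992779
  F = (M+m)·ẍ + m·l·cosθ·θ̈ − m·l·sinθ·θ̇² = 17.555844 + -4.049905 − 0.003112 = 13.502828
step 1→2:
  ẍ = (ẋ'−ẋ)/dt = (1.192189421−1.461320395)/0.035363 = -7.610524
  θ̈ = (θ̇'−θ̇)/dt = (-0.574435040−-1.042212668)/0.035363 = 13.227883
  sinθ=0.107579, cosθ=0.994197
  F = (M+m)·ẍ + m·l·cosθ·θ̈ − m·l·sinθ·θ̇² = -9.546984 + 2.749597 − 0.024431 = -6.821819
step 2→3:
  ẍ = (ẋ'−ẋ)/dt = (0.693378917−1.192189421)/0.035363 = -14.105435
  θ̈ = (θ̇'−θ̇)/dt = (0.226664082−-0.574435040)/0.035363 = 22.653596
  sinθ=0.070872, cosθ=0.997485
  F = (M+m)·ẍ + m·l·cosθ·θ̈ − m·l·sinθ·θ̇² = -17.694493 + 4.724437 − 0.004889 = -12.974945
step 3→4:
  ẍ = (ẋ'−ẋ)/dt = (0.506429946−0.693378917)/0.035363 = -5.286570
  θ̈ = (θ̇'−θ̇)/dt = (0.540053692−0.226664082)/0.035363 = 8.862076
  sinθ=0.050596, cosθ=0.998719
  F = (M+m)·ẍ + m·l·cosθ·θ̈ − m·l·sinθ·θ̇² = -6.631711 + 1.850484 − 0.000543 = -4.781771
step 4→5:
  ẍ = (ẋ'−ẋ)/dt = (1.011853887−0.506429946)/0.035363 = 14.292451
  θ̈ = (θ̇'−θ̇)/dt = (-0.202872617−0.540053692)/0.035363 = -21.008577
  sinθ=0.058600, cosθ=0.998282
  F = (M+m)·ẍ + m·l·cosθ·θ̈ − m·l·sinθ·θ̇² = 17.929094 + -4.384863 − 0.003573 = 13.540657
step 5→6:
  ẍ = (ẋ'−ẋ)/dt = (0.807181883−1.011853887)/0.035363 = -5.787744
  θ̈ = (θ̇'−θ̇)/dt = (0.151528766−-0.202872617)/0.035363 = 10.021813
  sinθ=0.077653, cosθ=0.996980
  F = (M+m)·ẍ + m·l·cosθ·θ̈ − m·l·sinθ·θ̇² = -7.260407 + 2.089004 − 0.000668 = -5.172071
step 6→7:
  ẍ = (ẋ'−ẋ)/dt = (1.183435952−0.807181883)/0.035363 = 10.639767
  θ̈ = (θ̇'−θ̇)/dt = (-0.386781303−0.151528766)/0.035363 = -15.222410
  sinθ=0.070499, cosθ=0.997512
  F = (M+m)·ẍ + m·l·cosθ·θ̈ − m·l·sinθ·θ̇² = 13.347002 + -3.174738 − 0.000338 = 10.171926
step 7→8:
  ẍ = (ẋ'−ẋ)/dt = (1.429082594−1.183435952)/0.035363 = 6.946431
  θ̈ = (θ̇'−θ̇)/dt = (-0.722212830−-0.386781303)/0.035363 = -9.485381
  sinθ=0.075843, cosθ=0.997120
  F = (M+m)·ẍ + m·l·cosθ·θ̈ − m·l·sinθ·θ̇² = 8.713916 + -1.977464 − 0.002372 = 6.734080

F_0 = 13.502828 N
F_1 = -6.821819 N
F_2 = -12.974945 N
F_3 = -4.781771 N
F_4 = 13.540657 N
F_5 = -5.172071 N
F_6 = 10.171926 N
F_7 = 6.734080 N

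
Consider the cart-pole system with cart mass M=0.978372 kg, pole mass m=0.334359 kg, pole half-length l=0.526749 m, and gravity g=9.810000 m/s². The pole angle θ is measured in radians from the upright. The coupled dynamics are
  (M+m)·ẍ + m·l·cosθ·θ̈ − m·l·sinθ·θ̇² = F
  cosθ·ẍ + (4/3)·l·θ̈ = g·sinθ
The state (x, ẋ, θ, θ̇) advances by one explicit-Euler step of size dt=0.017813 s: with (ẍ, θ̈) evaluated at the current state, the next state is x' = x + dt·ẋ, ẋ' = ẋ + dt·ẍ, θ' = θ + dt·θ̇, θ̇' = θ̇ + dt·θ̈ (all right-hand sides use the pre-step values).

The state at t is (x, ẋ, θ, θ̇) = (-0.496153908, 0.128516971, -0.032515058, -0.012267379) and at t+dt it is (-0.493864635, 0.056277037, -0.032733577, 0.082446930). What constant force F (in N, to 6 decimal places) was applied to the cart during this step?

ẍ = (ẋ'−ẋ)/dt = (0.056277037−0.128516971)/0.017813 = -4.055461
θ̈ = (θ̇'−θ̇)/dt = (0.082446930−-0.012267379)/0.017813 = 5.317145
sinθ=-0.032509, cosθ=0.999471
F = (M+m)·ẍ + m·l·cosθ·θ̈ − m·l·sinθ·θ̇² = -5.323730 + 0.935978 − -0.000001 = -4.387751

F = -4.387751 N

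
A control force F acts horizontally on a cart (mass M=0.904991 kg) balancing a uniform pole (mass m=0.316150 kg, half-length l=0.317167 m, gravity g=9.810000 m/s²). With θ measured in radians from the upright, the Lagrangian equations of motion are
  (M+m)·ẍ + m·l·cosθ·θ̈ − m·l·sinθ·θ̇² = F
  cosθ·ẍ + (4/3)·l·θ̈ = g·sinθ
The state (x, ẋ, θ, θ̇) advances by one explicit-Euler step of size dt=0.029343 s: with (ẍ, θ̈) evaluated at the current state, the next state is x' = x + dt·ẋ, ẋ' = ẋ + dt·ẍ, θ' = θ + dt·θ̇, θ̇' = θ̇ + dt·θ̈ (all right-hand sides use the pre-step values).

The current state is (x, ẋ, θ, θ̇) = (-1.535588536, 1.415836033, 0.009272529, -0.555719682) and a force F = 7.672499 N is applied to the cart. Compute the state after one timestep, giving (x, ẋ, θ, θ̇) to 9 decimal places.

sinθ=0.009272396, cosθ=0.999957010
temp = (F + m·l·θ̇²·sinθ)/(M+m) = (7.672499 + 0.000287134)/1.221141 = 6.283292539
θ̈ = (g·sinθ − cosθ·temp)/(l·(4/3 − m·cos²θ/(M+m))) = -18.170110942
ẍ = temp − m·l·θ̈·cosθ/(M+m) = 7.775242563
Euler: x'=-1.535588536+0.029343·1.415836033=-1.494043659, ẋ'=1.415836033+0.029343·7.775242563=1.643984976
       θ'=0.009272529+0.029343·-0.555719682=-0.007033954, θ̇'=-0.555719682+0.029343·-18.170110942=-1.088885247

(-1.494043659, 1.643984976, -0.007033954, -1.088885247)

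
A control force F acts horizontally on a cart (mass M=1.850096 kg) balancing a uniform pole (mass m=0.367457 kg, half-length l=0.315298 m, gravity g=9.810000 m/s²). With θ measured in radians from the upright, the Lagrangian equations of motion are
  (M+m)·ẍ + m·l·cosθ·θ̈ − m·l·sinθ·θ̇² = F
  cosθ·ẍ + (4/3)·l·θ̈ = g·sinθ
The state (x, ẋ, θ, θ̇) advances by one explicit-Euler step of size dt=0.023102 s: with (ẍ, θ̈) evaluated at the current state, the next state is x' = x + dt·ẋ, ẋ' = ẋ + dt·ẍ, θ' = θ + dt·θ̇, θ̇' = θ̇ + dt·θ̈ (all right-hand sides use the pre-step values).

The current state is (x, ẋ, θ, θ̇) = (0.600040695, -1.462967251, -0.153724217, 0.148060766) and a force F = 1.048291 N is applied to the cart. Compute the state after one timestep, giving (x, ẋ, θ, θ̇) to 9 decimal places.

(0.566243226, -1.445692059, -0.150303717, 0.024908127)

sinθ=-0.153119486, cosθ=0.988207682
temp = (F + m·l·θ̇²·sinθ)/(M+m) = (1.048291 + -0.000388900)/2.217553 = 0.472548841
θ̈ = (g·sinθ − cosθ·temp)/(l·(4/3 − m·cos²θ/(M+m))) = -5.330821534
ẍ = temp − m·l·θ̈·cosθ/(M+m) = 0.747779051
Euler: x'=0.600040695+0.023102·-1.462967251=0.566243226, ẋ'=-1.462967251+0.023102·0.747779051=-1.445692059
       θ'=-0.153724217+0.023102·0.148060766=-0.150303717, θ̇'=0.148060766+0.023102·-5.330821534=0.024908127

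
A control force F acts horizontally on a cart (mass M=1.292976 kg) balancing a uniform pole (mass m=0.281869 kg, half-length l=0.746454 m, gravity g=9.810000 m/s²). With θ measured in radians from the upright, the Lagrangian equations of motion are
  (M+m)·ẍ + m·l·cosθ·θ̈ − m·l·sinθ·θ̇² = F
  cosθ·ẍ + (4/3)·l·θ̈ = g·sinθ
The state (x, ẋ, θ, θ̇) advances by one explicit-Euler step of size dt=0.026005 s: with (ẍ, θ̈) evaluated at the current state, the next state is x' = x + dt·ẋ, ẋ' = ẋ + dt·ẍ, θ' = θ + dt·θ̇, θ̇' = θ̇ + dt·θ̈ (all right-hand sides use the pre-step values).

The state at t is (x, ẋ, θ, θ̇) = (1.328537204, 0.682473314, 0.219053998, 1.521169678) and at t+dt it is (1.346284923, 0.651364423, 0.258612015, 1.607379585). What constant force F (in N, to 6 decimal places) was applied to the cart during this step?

F = -1.308889 N

ẍ = (ẋ'−ẋ)/dt = (0.651364423−0.682473314)/0.026005 = -1.196266
θ̈ = (θ̇'−θ̇)/dt = (1.607379585−1.521169678)/0.026005 = 3.315128
sinθ=0.217306, cosθ=0.976103
F = (M+m)·ẍ + m·l·cosθ·θ̈ − m·l·sinθ·θ̇² = -1.883933 + 0.680842 − 0.105798 = -1.308889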